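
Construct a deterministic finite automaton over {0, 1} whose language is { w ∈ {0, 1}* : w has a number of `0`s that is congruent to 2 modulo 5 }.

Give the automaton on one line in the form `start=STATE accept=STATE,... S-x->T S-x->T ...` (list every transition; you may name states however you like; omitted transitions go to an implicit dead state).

Keep the running count of `0`s modulo 5: each `0` advances along the cycle A → B → C → D → E → A while other symbols loop. Accept at C.
With 5 states:
       0  1 
>  A   B  A 
   B   C  B 
 * C   D  C 
   D   E  D 
   E   A  E 
(> = start, * = accepting)

start=A accept=C A-0->B A-1->A B-0->C B-1->B C-0->D C-1->C D-0->E D-1->D E-0->A E-1->E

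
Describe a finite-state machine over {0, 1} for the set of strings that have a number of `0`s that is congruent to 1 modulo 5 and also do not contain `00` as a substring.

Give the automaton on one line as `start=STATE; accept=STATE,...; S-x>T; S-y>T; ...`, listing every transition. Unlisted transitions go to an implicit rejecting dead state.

start=q0; accept=q1,q3; q0-0>q1; q0-1>q0; q1-0>q2; q1-1>q3; q2-0>q2; q2-1>q2; q3-0>q4; q3-1>q3; q4-0>q2; q4-1>q5; q5-0>q6; q5-1>q5; q6-0>q2; q6-1>q7; q7-0>q8; q7-1>q7; q8-0>q2; q8-1>q9; q9-0>q10; q9-1>q9; q10-0>q2; q10-1>q0

Build one automaton per condition and run them in lockstep. The first has 5 states tracking the count of `0`s modulo 5; the second has 3 states tracking partial matches of the forbidden pattern `00`. A product state is a pair (one from each), accepting exactly when both do. Minimizing collapses redundant product states.
11 states suffice.
          0    1  
>  q0     q1   q0 
 * q1     q2   q3 
   q2     q2   q2 
 * q3     q4   q3 
   q4     q2   q5 
   q5     q6   q5 
   q6     q2   q7 
   q7     q8   q7 
   q8     q2   q9 
   q9    q10   q9 
   q10    q2   q0 
(> = start, * = accepting)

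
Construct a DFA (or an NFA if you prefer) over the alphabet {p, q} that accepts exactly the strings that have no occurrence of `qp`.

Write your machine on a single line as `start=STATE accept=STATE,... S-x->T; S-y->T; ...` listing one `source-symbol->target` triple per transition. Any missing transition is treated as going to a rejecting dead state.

start=A; accept=A,B; A-p->A; A-q->B; B-p->C; B-q->B; C-p->C; C-q->C

This is the complement of 'contains `qp`'. Use the same substring-matching states — A through C holding how much of `qp` has just been matched — but flip the accepting set: everything except the trap C accepts.
With 3 states:
       p  q 
>* A   A  B 
 * B   C  B 
   C   C  C 
(> = start, * = accepting)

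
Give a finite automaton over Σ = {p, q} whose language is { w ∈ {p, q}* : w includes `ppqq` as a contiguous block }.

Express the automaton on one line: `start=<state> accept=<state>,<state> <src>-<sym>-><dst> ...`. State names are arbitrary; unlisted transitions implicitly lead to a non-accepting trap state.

States A..D record the length of the longest prefix of `ppqq` that matches the current input suffix. Reaching E means `ppqq` has been seen, and we stay there forever. Accept from E.
A 5-state machine:
       p  q 
>  A   B  A 
   B   C  A 
   C   C  D 
   D   B  E 
 * E   E  E 
(> = start, * = accepting)

start=A accept=E A-p->B A-q->A B-p->C B-q->A C-p->C C-q->D D-p->B D-q->E E-p->E E-q->E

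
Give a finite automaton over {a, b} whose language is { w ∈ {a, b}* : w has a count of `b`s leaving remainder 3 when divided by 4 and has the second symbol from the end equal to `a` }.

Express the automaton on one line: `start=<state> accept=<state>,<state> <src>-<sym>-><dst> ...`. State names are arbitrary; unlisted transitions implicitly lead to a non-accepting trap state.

Run two small machines in parallel and take their product. One (4 states) tracks the count of `b`s modulo 4; the other (7 states) tracks the last 2 symbols read. Each combined state is a pair, one component from each; accept when both components accept.
A 19-state machine:
          a    b  
>  q0     q1   q2 
   q1     q3   q4 
   q2     q5   q6 
   q3     q3   q4 
   q4     q5   q6 
   q5     q7   q8 
   q6     q9  q10 
   q7     q7   q8 
   q8     q9  q10 
   q9    q11  q12 
   q10   q13  q14 
   q11   q11  q12 
 * q12   q13  q14 
   q13   q15  q16 
   q14   q17  q18 
 * q15   q15  q16 
   q16   q17  q18 
   q17    q3   q4 
   q18    q5   q6 
(> = start, * = accepting)

start=q0 accept=q12,q15 q0-a->q1 q0-b->q2 q1-a->q3 q1-b->q4 q2-a->q5 q2-b->q6 q3-a->q3 q3-b->q4 q4-a->q5 q4-b->q6 q5-a->q7 q5-b->q8 q6-a->q9 q6-b->q10 q7-a->q7 q7-b->q8 q8-a->q9 q8-b->q10 q9-a->q11 q9-b->q12 q10-a->q13 q10-b->q14 q11-a->q11 q11-b->q12 q12-a->q13 q12-b->q14 q13-a->q15 q13-b->q16 q14-a->q17 q14-b->q18 q15-a->q15 q15-b->q16 q16-a->q17 q16-b->q18 q17-a->q3 q17-b->q4 q18-a->q5 q18-b->q6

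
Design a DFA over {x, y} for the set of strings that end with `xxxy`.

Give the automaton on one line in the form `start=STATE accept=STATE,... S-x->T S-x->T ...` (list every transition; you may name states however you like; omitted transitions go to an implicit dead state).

start=A accept=E A-x->B A-y->A B-x->C B-y->A C-x->D C-y->A D-x->D D-y->E E-x->B E-y->A

Remember how much of `xxxy` the current input suffix matches. State A means no match yet; B means the last symbol is `x`; C means the last 2 symbols are `xx`; D means the last 3 symbols are `xxx`; E means the last 4 symbols are `xxxy`. Only E accepts. On a mismatch, fall back to the longest proper suffix that is still a prefix of `xxxy`.
       x  y 
>  A   B  A 
   B   C  A 
   C   D  A 
   D   D  E 
 * E   B  A 
(> = start, * = accepting)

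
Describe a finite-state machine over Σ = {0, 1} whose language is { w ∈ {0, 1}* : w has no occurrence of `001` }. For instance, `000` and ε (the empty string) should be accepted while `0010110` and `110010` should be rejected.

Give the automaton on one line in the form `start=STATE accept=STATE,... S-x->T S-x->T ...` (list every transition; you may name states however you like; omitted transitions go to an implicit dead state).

Track partial matches of the forbidden pattern `001`. State q3 is a dead state reached once `001` has occurred; every other state accepts. q0 means no part of `001` is currently matched.
4 states suffice.
        0   1  
>* q0   q1  q0 
 * q1   q2  q0 
 * q2   q2  q3 
   q3   q3  q3 
(> = start, * = accepting)

start=q0 accept=q0,q1,q2 q0-0->q1 q0-1->q0 q1-0->q2 q1-1->q0 q2-0->q2 q2-1->q3 q3-0->q3 q3-1->q3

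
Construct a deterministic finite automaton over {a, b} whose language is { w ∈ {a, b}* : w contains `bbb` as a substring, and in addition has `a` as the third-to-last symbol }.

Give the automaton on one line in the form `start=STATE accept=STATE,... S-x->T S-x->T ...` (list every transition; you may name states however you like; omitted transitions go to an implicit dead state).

start=s0 accept=s7,s8,s9,s10 s0-a->s0 s0-b->s1 s1-a->s0 s1-b->s2 s2-a->s0 s2-b->s3 s3-a->s4 s3-b->s3 s4-a->s5 s4-b->s6 s5-a->s7 s5-b->s8 s6-a->s9 s6-b->s10 s7-a->s7 s7-b->s8 s8-a->s9 s8-b->s10 s9-a->s5 s9-b->s6 s10-a->s4 s10-b->s3

Handle the two conditions separately and then intersect. One (4 states) tracks whether and how much of `bbb` has been seen; the other (15 states) tracks the last 3 symbols read. Each combined state is a pair, one component from each; accept when both components accept. Equivalent product states are then merged.
          a    b  
>  s0     s0   s1 
   s1     s0   s2 
   s2     s0   s3 
   s3     s4   s3 
   s4     s5   s6 
   s5     s7   s8 
   s6     s9  s10 
 * s7     s7   s8 
 * s8     s9  s10 
 * s9     s5   s6 
 * s10    s4   s3 
(> = start, * = accepting)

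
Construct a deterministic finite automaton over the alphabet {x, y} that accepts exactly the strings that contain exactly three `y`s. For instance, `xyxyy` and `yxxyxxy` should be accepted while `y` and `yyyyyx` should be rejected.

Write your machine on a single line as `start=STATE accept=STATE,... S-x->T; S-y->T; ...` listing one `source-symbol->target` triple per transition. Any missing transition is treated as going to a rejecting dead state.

start=A; accept=D; A-x->A; A-y->B; B-x->B; B-y->C; C-x->C; C-y->D; D-x->D; D-y->E; E-x->E; E-y->E

Only the number of `y`s matters, and only up to 4. Make a chain A → B → C → D → E advanced by each `y` (with E absorbing); every other symbol self-loops. The accepting set is {D}.
A 5-state machine:
       x  y 
>  A   A  B 
   B   B  C 
   C   C  D 
 * D   D  E 
   E   E  E 
(> = start, * = accepting)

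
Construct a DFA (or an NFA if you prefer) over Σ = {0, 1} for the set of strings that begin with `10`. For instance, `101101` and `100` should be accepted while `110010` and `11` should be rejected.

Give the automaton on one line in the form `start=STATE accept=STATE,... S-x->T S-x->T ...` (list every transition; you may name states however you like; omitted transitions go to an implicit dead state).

Check the first 2 symbols one by one: s0 through s1 record how many have matched `10` so far; any wrong symbol goes to the dead state s3. After all 2 match we enter the accepting sink s2.
        0   1  
>  s0   s3  s1 
   s1   s2  s3 
 * s2   s2  s2 
   s3   s3  s3 
(> = start, * = accepting)

start=s0 accept=s2 s0-0->s3 s0-1->s1 s1-0->s2 s1-1->s3 s2-0->s2 s2-1->s2 s3-0->s3 s3-1->s3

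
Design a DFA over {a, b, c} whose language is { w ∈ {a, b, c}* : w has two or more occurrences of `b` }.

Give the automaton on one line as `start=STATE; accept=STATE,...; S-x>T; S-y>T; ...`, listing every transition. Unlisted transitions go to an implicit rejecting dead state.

Count `b`s, saturating at 3: states s0 through s2 mean 0 through 2 `b`s seen; s3 means more than 2. Each `b` increments (capped at s3); other symbols loop. Accept from {s2, s3}.
        a   b   c  
>  s0   s0  s1  s0 
   s1   s1  s2  s1 
 * s2   s2  s3  s2 
 * s3   s3  s3  s3 
(> = start, * = accepting)

start=s0; accept=s2,s3; s0-a>s0; s0-b>s1; s0-c>s0; s1-a>s1; s1-b>s2; s1-c>s1; s2-a>s2; s2-b>s3; s2-c>s2; s3-a>s3; s3-b>s3; s3-c>s3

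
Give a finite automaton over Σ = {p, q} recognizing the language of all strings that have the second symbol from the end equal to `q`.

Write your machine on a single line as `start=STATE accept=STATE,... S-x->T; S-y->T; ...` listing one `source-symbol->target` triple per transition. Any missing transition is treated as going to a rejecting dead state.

start=S0; accept=S5,S6; S0-p->S1; S0-q->S2; S1-p->S3; S1-q->S4; S2-p->S5; S2-q->S6; S3-p->S3; S3-q->S4; S4-p->S5; S4-q->S6; S5-p->S3; S5-q->S4; S6-p->S5; S6-q->S6

Because acceptance depends on a position counted from the end, the machine has to buffer the most recent 2 symbols. Make each state the string of the last up-to-2 symbols read; on input `x` shift the window left and append `x`. Accept when the buffered window has length 2 and begins with `q`.
        p   q  
>  S0   S1  S2 
   S1   S3  S4 
   S2   S5  S6 
   S3   S3  S4 
   S4   S5  S6 
 * S5   S3  S4 
 * S6   S5  S6 
(> = start, * = accepting)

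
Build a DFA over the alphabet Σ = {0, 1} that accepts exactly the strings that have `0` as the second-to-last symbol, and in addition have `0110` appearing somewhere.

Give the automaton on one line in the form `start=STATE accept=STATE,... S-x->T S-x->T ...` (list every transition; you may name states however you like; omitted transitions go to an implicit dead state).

start=S0 accept=S5,S6 S0-0->S1 S0-1->S0 S1-0->S1 S1-1->S2 S2-0->S1 S2-1->S3 S3-0->S4 S3-1->S0 S4-0->S5 S4-1->S6 S5-0->S5 S5-1->S6 S6-0->S4 S6-1->S7 S7-0->S4 S7-1->S7

Build one automaton per condition and run them in lockstep. One (7 states) tracks the last 2 symbols read; the other (5 states) tracks whether and how much of `0110` has been seen. Each combined state is a pair, one component from each; accept when both components accept. After merging equivalent states the machine shrinks.
With 8 states:
        0   1  
>  S0   S1  S0 
   S1   S1  S2 
   S2   S1  S3 
   S3   S4  S0 
   S4   S5  S6 
 * S5   S5  S6 
 * S6   S4  S7 
   S7   S4  S7 
(> = start, * = accepting)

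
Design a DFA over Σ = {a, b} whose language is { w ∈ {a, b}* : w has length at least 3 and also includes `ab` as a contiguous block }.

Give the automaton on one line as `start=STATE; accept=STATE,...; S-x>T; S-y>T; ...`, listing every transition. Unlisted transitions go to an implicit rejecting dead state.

Build one automaton per condition and run them in lockstep. The first has 5 states tracking the input length, saturating at 4; the second has 3 states tracking whether and how much of `ab` has been seen. A product state is a pair (one from each), accepting exactly when both do. After merging equivalent states the machine shrinks.
With 6 states:
        a   b  
>  q0   q1  q2 
   q1   q3  q4 
   q2   q3  q2 
   q3   q3  q5 
   q4   q5  q5 
 * q5   q5  q5 
(> = start, * = accepting)

start=q0; accept=q5; q0-a>q1; q0-b>q2; q1-a>q3; q1-b>q4; q2-a>q3; q2-b>q2; q3-a>q3; q3-b>q5; q4-a>q5; q4-b>q5; q5-a>q5; q5-b>q5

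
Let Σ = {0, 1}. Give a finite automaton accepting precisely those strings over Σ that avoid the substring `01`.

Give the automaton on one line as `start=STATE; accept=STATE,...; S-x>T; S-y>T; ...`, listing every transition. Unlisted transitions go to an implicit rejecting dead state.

start=s0; accept=s0,s1; s0-0>s1; s0-1>s0; s1-0>s1; s1-1>s2; s2-0>s2; s2-1>s2

This is the complement of 'contains `01`'. Use the same substring-matching states — s0 through s2 holding how much of `01` has just been matched — but flip the accepting set: everything except the trap s2 accepts.
A 3-state machine:
        0   1  
>* s0   s1  s0 
 * s1   s1  s2 
   s2   s2  s2 
(> = start, * = accepting)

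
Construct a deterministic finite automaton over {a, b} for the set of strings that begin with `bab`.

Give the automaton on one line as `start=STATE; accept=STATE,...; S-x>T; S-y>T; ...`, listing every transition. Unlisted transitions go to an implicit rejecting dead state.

Check the first 3 symbols one by one: q0 through q2 record how many have matched `bab` so far; any wrong symbol goes to the dead state q4. After all 3 match we enter the accepting sink q3.
With 5 states:
        a   b  
>  q0   q4  q1 
   q1   q2  q4 
   q2   q4  q3 
 * q3   q3  q3 
   q4   q4  q4 
(> = start, * = accepting)

start=q0; accept=q3; q0-a>q4; q0-b>q1; q1-a>q2; q1-b>q4; q2-a>q4; q2-b>q3; q3-a>q3; q3-b>q3; q4-a>q4; q4-b>q4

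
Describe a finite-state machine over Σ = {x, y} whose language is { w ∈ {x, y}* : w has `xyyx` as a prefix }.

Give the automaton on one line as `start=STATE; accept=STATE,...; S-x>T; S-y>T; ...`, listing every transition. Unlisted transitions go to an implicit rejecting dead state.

Check the first 4 symbols one by one: q0 through q3 record how many have matched `xyyx` so far; any wrong symbol goes to the dead state q5. After all 4 match we enter the accepting sink q4.
A 6-state machine:
        x   y  
>  q0   q1  q5 
   q1   q5  q2 
   q2   q5  q3 
   q3   q4  q5 
 * q4   q4  q4 
   q5   q5  q5 
(> = start, * = accepting)

start=q0; accept=q4; q0-x>q1; q0-y>q5; q1-x>q5; q1-y>q2; q2-x>q5; q2-y>q3; q3-x>q4; q3-y>q5; q4-x>q4; q4-y>q4; q5-x>q5; q5-y>q5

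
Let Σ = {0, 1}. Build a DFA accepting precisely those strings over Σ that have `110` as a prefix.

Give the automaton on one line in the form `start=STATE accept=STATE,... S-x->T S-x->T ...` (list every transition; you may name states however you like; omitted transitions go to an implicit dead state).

Walk along `110` while the input agrees: from s0 take `1` to s1, and so on. Any deviation drops to the rejecting sink s4. Once s3 is reached the prefix is confirmed and every continuation is accepted.
        0   1  
>  s0   s4  s1 
   s1   s4  s2 
   s2   s3  s4 
 * s3   s3  s3 
   s4   s4  s4 
(> = start, * = accepting)

start=s0 accept=s3 s0-0->s4 s0-1->s1 s1-0->s4 s1-1->s2 s2-0->s3 s2-1->s4 s3-0->s3 s3-1->s3 s4-0->s4 s4-1->s4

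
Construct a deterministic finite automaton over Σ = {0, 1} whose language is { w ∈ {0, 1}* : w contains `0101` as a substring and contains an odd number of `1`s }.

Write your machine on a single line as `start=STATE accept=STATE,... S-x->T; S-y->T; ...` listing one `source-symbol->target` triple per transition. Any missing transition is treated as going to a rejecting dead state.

Run two small machines in parallel and take their product. One (5 states) tracks whether and how much of `0101` has been seen; the other (2 states) tracks the count of `1`s modulo 2. Each combined state is a pair, one component from each; accept when both components accept.
A 10-state machine:
        0   1  
>  s0   s1  s2 
   s1   s1  s3 
   s2   s4  s0 
   s3   s5  s0 
   s4   s4  s6 
   s5   s4  s7 
   s6   s8  s2 
   s7   s7  s9 
   s8   s1  s9 
 * s9   s9  s7 
(> = start, * = accepting)

start=s0; accept=s9; s0-0->s1; s0-1->s2; s1-0->s1; s1-1->s3; s2-0->s4; s2-1->s0; s3-0->s5; s3-1->s0; s4-0->s4; s4-1->s6; s5-0->s4; s5-1->s7; s6-0->s8; s6-1->s2; s7-0->s7; s7-1->s9; s8-0->s1; s8-1->s9; s9-0->s9; s9-1->s7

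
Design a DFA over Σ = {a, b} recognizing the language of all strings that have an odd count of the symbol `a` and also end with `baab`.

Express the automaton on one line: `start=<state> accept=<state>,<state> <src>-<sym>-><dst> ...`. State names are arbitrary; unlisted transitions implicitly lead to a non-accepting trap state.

Handle the two conditions separately and then intersect. The first has 2 states tracking the count of `a`s modulo 2; the second has 5 states tracking how much of the suffix `baab` has currently been matched. A product state is a pair (one from each), accepting exactly when both do.
A 10-state machine:
        a   b  
>  s0   s1  s2 
   s1   s0  s3 
   s2   s4  s2 
   s3   s5  s3 
   s4   s6  s3 
   s5   s7  s2 
   s6   s1  s8 
   s7   s0  s9 
   s8   s4  s2 
 * s9   s5  s3 
(> = start, * = accepting)

start=s0 accept=s9 s0-a->s1 s0-b->s2 s1-a->s0 s1-b->s3 s2-a->s4 s2-b->s2 s3-a->s5 s3-b->s3 s4-a->s6 s4-b->s3 s5-a->s7 s5-b->s2 s6-a->s1 s6-b->s8 s7-a->s0 s7-b->s9 s8-a->s4 s8-b->s2 s9-a->s5 s9-b->s3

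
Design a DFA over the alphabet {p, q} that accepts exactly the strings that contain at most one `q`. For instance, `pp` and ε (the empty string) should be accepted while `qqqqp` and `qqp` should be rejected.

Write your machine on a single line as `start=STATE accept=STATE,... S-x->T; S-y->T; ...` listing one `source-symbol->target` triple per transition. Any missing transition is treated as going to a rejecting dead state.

start=S0; accept=S0,S1; S0-p->S0; S0-q->S1; S1-p->S1; S1-q->S2; S2-p->S2; S2-q->S2

Only the number of `q`s matters, and only up to 2. Make a chain S0 → S1 → S2 advanced by each `q` (with S2 absorbing); every other symbol self-loops. The accepting set is {S0, S1}.
A 3-state machine:
        p   q  
>* S0   S0  S1 
 * S1   S1  S2 
   S2   S2  S2 
(> = start, * = accepting)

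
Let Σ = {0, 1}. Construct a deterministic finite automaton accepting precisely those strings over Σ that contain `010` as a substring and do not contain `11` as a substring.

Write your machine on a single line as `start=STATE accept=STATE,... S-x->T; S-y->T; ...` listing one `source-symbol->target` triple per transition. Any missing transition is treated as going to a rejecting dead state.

start=q0; accept=q5,q7; q0-0->q1; q0-1->q2; q1-0->q1; q1-1->q3; q2-0->q1; q2-1->q4; q3-0->q5; q3-1->q4; q4-0->q6; q4-1->q4; q5-0->q5; q5-1->q7; q6-0->q6; q6-1->q8; q7-0->q5; q7-1->q9; q8-0->q9; q8-1->q4; q9-0->q9; q9-1->q9

Build one automaton per condition and run them in lockstep. The first has 4 states tracking whether and how much of `010` has been seen; the second has 3 states tracking partial matches of the forbidden pattern `11`. A product state is a pair (one from each), accepting exactly when both do.
A 10-state machine:
        0   1  
>  q0   q1  q2 
   q1   q1  q3 
   q2   q1  q4 
   q3   q5  q4 
   q4   q6  q4 
 * q5   q5  q7 
   q6   q6  q8 
 * q7   q5  q9 
   q8   q9  q4 
   q9   q9  q9 
(> = start, * = accepting)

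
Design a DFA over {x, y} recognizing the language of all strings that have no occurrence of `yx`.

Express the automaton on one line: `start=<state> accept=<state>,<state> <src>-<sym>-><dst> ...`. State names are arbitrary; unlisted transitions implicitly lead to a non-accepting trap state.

start=q0 accept=q0,q1 q0-x->q0 q0-y->q1 q1-x->q2 q1-y->q1 q2-x->q2 q2-y->q2

This is the complement of 'contains `yx`'. Use the same substring-matching states — q0 through q2 holding how much of `yx` has just been matched — but flip the accepting set: everything except the trap q2 accepts.
With 3 states:
        x   y  
>* q0   q0  q1 
 * q1   q2  q1 
   q2   q2  q2 
(> = start, * = accepting)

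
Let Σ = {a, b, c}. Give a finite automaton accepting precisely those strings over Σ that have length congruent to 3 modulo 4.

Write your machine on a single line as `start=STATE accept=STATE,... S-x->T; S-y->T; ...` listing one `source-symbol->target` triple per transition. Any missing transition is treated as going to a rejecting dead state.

start=s0; accept=s3; s0-a->s1; s0-b->s1; s0-c->s1; s1-a->s2; s1-b->s2; s1-c->s2; s2-a->s3; s2-b->s3; s2-c->s3; s3-a->s0; s3-b->s0; s3-c->s0

Only the length mod 4 matters, so use a 4-cycle: from any state, every input symbol moves to the next state, wrapping s3 back to s0. Mark s3 accepting.
4 states suffice.
        a   b   c  
>  s0   s1  s1  s1 
   s1   s2  s2  s2 
   s2   s3  s3  s3 
 * s3   s0  s0  s0 
(> = start, * = accepting)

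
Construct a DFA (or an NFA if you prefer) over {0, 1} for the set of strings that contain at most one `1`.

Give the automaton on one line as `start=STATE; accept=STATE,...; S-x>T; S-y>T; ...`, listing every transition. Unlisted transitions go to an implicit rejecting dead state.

start=s0; accept=s0,s1; s0-0>s0; s0-1>s1; s1-0>s1; s1-1>s2; s2-0>s2; s2-1>s2

Count `1`s, saturating at 2: state s0 means no `1` yet, s1 means one `1` seen, s2 means more than one. Each `1` increments (capped at s2); other symbols loop. Accept from {s0, s1}.
3 states suffice.
        0   1  
>* s0   s0  s1 
 * s1   s1  s2 
   s2   s2  s2 
(> = start, * = accepting)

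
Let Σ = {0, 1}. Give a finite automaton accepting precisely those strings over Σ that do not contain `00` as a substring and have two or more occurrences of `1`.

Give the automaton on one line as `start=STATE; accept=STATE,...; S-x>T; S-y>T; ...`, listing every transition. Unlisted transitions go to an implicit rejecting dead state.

start=s0; accept=s5,s7,s8,s10; s0-0>s1; s0-1>s2; s1-0>s3; s1-1>s2; s2-0>s4; s2-1>s5; s3-0>s3; s3-1>s6; s4-0>s6; s4-1>s5; s5-0>s7; s5-1>s8; s6-0>s6; s6-1>s9; s7-0>s9; s7-1>s8; s8-0>s10; s8-1>s8; s9-0>s9; s9-1>s11; s10-0>s11; s10-1>s8; s11-0>s11; s11-1>s11

Run two small machines in parallel and take their product. The first has 3 states tracking partial matches of the forbidden pattern `00`; the second has 4 states tracking the count of `1`s, saturating at 3. A product state is a pair (one from each), accepting exactly when both do.
          0    1  
>  s0     s1   s2 
   s1     s3   s2 
   s2     s4   s5 
   s3     s3   s6 
   s4     s6   s5 
 * s5     s7   s8 
   s6     s6   s9 
 * s7     s9   s8 
 * s8    s10   s8 
   s9     s9  s11 
 * s10   s11   s8 
   s11   s11  s11 
(> = start, * = accepting)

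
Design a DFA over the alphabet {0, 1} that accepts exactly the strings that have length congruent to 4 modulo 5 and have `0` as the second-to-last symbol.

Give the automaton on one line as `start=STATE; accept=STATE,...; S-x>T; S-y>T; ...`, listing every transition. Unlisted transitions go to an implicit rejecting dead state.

start=q0; accept=q5; q0-0>q1; q0-1>q1; q1-0>q2; q1-1>q2; q2-0>q3; q2-1>q4; q3-0>q5; q3-1>q5; q4-0>q6; q4-1>q6; q5-0>q0; q5-1>q0; q6-0>q0; q6-1>q0

Handle the two conditions separately and then intersect. The first has 5 states tracking the input length modulo 5; the second has 7 states tracking the last 2 symbols read. A product state is a pair (one from each), accepting exactly when both do. After merging equivalent states the machine shrinks.
A 7-state machine:
        0   1  
>  q0   q1  q1 
   q1   q2  q2 
   q2   q3  q4 
   q3   q5  q5 
   q4   q6  q6 
 * q5   q0  q0 
   q6   q0  q0 
(> = start, * = accepting)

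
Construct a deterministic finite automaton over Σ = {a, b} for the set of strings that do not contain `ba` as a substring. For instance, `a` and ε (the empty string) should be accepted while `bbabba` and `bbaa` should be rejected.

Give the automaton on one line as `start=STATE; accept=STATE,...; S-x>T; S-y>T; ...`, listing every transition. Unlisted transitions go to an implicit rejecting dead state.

start=s0; accept=s0,s1; s0-a>s0; s0-b>s1; s1-a>s2; s1-b>s1; s2-a>s2; s2-b>s2

This is the complement of 'contains `ba`'. Use the same substring-matching states — s0 through s2 holding how much of `ba` has just been matched — but flip the accepting set: everything except the trap s2 accepts.
With 3 states:
        a   b  
>* s0   s0  s1 
 * s1   s2  s1 
   s2   s2  s2 
(> = start, * = accepting)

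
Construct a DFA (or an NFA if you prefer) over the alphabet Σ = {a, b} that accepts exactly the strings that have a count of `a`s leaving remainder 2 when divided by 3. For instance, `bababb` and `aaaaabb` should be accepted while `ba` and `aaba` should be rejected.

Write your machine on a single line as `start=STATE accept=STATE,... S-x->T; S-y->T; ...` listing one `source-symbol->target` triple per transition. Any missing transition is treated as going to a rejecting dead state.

The only thing that matters is how many `a`s have appeared, reduced mod 3. Use one state per residue: q0 for 0, …, q2 for 2. Reading `a` moves to the next residue; anything else stays put. q2 is accepting.
        a   b  
>  q0   q1  q0 
   q1   q2  q1 
 * q2   q0  q2 
(> = start, * = accepting)

start=q0; accept=q2; q0-a->q1; q0-b->q0; q1-a->q2; q1-b->q1; q2-a->q0; q2-b->q2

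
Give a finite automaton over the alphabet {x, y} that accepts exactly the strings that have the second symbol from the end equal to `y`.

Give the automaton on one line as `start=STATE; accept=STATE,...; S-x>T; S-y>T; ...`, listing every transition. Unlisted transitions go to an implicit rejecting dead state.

Because acceptance depends on a position counted from the end, the machine has to buffer the most recent 2 symbols. Make each state the string of the last up-to-2 symbols read; on input `x` shift the window left and append `x`. Accept when the buffered window has length 2 and begins with `y`.
7 states suffice.
       x  y 
>  A   B  C 
   B   D  E 
   C   F  G 
   D   D  E 
   E   F  G 
 * F   D  E 
 * G   F  G 
(> = start, * = accepting)

start=A; accept=F,G; A-x>B; A-y>C; B-x>D; B-y>E; C-x>F; C-y>G; D-x>D; D-y>E; E-x>F; E-y>G; F-x>D; F-y>E; G-x>F; G-y>G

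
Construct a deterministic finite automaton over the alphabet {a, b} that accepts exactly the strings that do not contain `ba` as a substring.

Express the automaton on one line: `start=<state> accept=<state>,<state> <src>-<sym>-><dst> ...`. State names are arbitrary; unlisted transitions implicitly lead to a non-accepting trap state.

Track partial matches of the forbidden pattern `ba`. State S2 is a dead state reached once `ba` has occurred; every other state accepts. S0 means no part of `ba` is currently matched.
3 states suffice.
        a   b  
>* S0   S0  S1 
 * S1   S2  S1 
   S2   S2  S2 
(> = start, * = accepting)

start=S0 accept=S0,S1 S0-a->S0 S0-b->S1 S1-a->S2 S1-b->S1 S2-a->S2 S2-b->S2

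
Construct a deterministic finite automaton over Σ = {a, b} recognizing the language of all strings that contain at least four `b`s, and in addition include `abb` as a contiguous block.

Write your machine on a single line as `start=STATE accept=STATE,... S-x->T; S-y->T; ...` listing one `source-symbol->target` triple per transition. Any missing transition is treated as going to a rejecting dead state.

Build one automaton per condition and run them in lockstep. The first has 6 states tracking the count of `b`s, saturating at 5; the second has 4 states tracking whether and how much of `abb` has been seen. A product state is a pair (one from each), accepting exactly when both do. Equivalent product states are then merged.
A 12-state machine:
          a    b  
>  q0     q1   q2 
   q1     q1   q3 
   q2     q4   q5 
   q3     q4   q6 
   q4     q4   q7 
   q5     q8   q5 
   q6     q6   q9 
   q7     q8   q9 
   q8     q8  q10 
   q9     q9  q11 
   q10    q8  q11 
 * q11   q11  q11 
(> = start, * = accepting)

start=q0; accept=q11; q0-a->q1; q0-b->q2; q1-a->q1; q1-b->q3; q2-a->q4; q2-b->q5; q3-a->q4; q3-b->q6; q4-a->q4; q4-b->q7; q5-a->q8; q5-b->q5; q6-a->q6; q6-b->q9; q7-a->q8; q7-b->q9; q8-a->q8; q8-b->q10; q9-a->q9; q9-b->q11; q10-a->q8; q10-b->q11; q11-a->q11; q11-b->q11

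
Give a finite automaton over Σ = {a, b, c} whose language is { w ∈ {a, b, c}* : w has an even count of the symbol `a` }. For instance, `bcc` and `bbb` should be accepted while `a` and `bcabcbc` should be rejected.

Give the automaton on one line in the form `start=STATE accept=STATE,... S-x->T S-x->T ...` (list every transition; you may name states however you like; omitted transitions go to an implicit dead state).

start=q0 accept=q0 q0-a->q1 q0-b->q0 q0-c->q0 q1-a->q0 q1-b->q1 q1-c->q1

Keep the running count of `a`s modulo 2: each `a` advances along the cycle q0 → q1 → q0 while other symbols loop. Accept at q0.
        a   b   c  
>* q0   q1  q0  q0 
   q1   q0  q1  q1 
(> = start, * = accepting)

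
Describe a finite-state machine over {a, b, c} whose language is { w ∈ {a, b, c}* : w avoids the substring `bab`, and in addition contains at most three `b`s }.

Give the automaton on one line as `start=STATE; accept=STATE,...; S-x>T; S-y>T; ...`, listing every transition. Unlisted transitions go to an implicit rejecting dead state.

start=q0; accept=q0,q1,q2,q3,q4,q6,q7,q8,q10,q12; q0-a>q0; q0-b>q1; q0-c>q0; q1-a>q2; q1-b>q3; q1-c>q4; q2-a>q4; q2-b>q5; q2-c>q4; q3-a>q6; q3-b>q7; q3-c>q8; q4-a>q4; q4-b>q3; q4-c>q4; q5-a>q5; q5-b>q9; q5-c>q5; q6-a>q8; q6-b>q9; q6-c>q8; q7-a>q10; q7-b>q11; q7-c>q12; q8-a>q8; q8-b>q7; q8-c>q8; q9-a>q9; q9-b>q13; q9-c>q9; q10-a>q12; q10-b>q13; q10-c>q12; q11-a>q14; q11-b>q11; q11-c>q15; q12-a>q12; q12-b>q11; q12-c>q12; q13-a>q13; q13-b>q13; q13-c>q13; q14-a>q15; q14-b>q13; q14-c>q15; q15-a>q15; q15-b>q11; q15-c>q15

Build one automaton per condition and run them in lockstep. The first has 4 states tracking partial matches of the forbidden pattern `bab`; the second has 5 states tracking the count of `b`s, saturating at 4. A product state is a pair (one from each), accepting exactly when both do.
          a    b    c  
>* q0     q0   q1   q0 
 * q1     q2   q3   q4 
 * q2     q4   q5   q4 
 * q3     q6   q7   q8 
 * q4     q4   q3   q4 
   q5     q5   q9   q5 
 * q6     q8   q9   q8 
 * q7    q10  q11  q12 
 * q8     q8   q7   q8 
   q9     q9  q13   q9 
 * q10   q12  q13  q12 
   q11   q14  q11  q15 
 * q12   q12  q11  q12 
   q13   q13  q13  q13 
   q14   q15  q13  q15 
   q15   q15  q11  q15 
(> = start, * = accepting)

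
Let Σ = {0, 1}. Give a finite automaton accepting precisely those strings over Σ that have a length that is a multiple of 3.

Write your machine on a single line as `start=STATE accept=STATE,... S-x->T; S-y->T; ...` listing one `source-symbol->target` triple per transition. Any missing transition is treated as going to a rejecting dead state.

Count input length modulo 3: every symbol advances one step around the cycle S0 → S1 → S2 → S0. Accept at S0.
3 states suffice.
        0   1  
>* S0   S1  S1 
   S1   S2  S2 
   S2   S0  S0 
(> = start, * = accepting)

start=S0; accept=S0; S0-0->S1; S0-1->S1; S1-0->S2; S1-1->S2; S2-0->S0; S2-1->S0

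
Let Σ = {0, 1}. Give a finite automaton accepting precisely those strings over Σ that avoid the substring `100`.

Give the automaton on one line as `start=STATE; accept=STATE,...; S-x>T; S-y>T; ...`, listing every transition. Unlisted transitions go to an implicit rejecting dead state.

start=s0; accept=s0,s1,s2; s0-0>s0; s0-1>s1; s1-0>s2; s1-1>s1; s2-0>s3; s2-1>s1; s3-0>s3; s3-1>s3

Track partial matches of the forbidden pattern `100`. State s3 is a dead state reached once `100` has occurred; every other state accepts. s0 means no part of `100` is currently matched.
4 states suffice.
        0   1  
>* s0   s0  s1 
 * s1   s2  s1 
 * s2   s3  s1 
   s3   s3  s3 
(> = start, * = accepting)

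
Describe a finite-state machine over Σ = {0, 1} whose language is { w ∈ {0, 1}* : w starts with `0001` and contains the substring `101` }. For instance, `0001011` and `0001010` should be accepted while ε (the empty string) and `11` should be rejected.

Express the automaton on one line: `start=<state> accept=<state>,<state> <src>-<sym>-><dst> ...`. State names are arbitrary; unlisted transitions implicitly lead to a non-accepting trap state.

start=q0 accept=q11 q0-0->q1 q0-1->q2 q1-0->q3 q1-1->q2 q2-0->q4 q2-1->q2 q3-0->q5 q3-1->q2 q4-0->q6 q4-1->q7 q5-0->q6 q5-1->q8 q6-0->q6 q6-1->q2 q7-0->q7 q7-1->q7 q8-0->q9 q8-1->q8 q9-0->q10 q9-1->q11 q10-0->q10 q10-1->q8 q11-0->q11 q11-1->q11

Run two small machines in parallel and take their product. The first has 6 states tracking whether the input so far still matches the prefix `0001`; the second has 4 states tracking whether and how much of `101` has been seen. A product state is a pair (one from each), accepting exactly when both do.
With 12 states:
          0    1  
>  q0     q1   q2 
   q1     q3   q2 
   q2     q4   q2 
   q3     q5   q2 
   q4     q6   q7 
   q5     q6   q8 
   q6     q6   q2 
   q7     q7   q7 
   q8     q9   q8 
   q9    q10  q11 
   q10   q10   q8 
 * q11   q11  q11 
(> = start, * = accepting)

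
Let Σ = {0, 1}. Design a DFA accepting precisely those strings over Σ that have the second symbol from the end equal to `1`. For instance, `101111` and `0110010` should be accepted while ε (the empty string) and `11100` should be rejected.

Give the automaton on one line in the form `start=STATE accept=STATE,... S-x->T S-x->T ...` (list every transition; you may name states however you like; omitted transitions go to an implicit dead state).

start=q0 accept=q5,q6 q0-0->q1 q0-1->q2 q1-0->q3 q1-1->q4 q2-0->q5 q2-1->q6 q3-0->q3 q3-1->q4 q4-0->q5 q4-1->q6 q5-0->q3 q5-1->q4 q6-0->q5 q6-1->q6

Because acceptance depends on a position counted from the end, the machine has to buffer the most recent 2 symbols. Make each state the string of the last up-to-2 symbols read; on input `x` shift the window left and append `x`. Accept when the buffered window has length 2 and begins with `1`.
With 7 states:
        0   1  
>  q0   q1  q2 
   q1   q3  q4 
   q2   q5  q6 
   q3   q3  q4 
   q4   q5  q6 
 * q5   q3  q4 
 * q6   q5  q6 
(> = start, * = accepting)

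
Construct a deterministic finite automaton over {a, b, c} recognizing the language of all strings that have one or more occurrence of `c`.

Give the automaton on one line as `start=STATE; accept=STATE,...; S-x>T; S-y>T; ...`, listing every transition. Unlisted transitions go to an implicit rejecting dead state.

Only the number of `c`s matters, and only up to 2. Make a chain q0 → q1 → q2 advanced by each `c` (with q2 absorbing); every other symbol self-loops. The accepting set is {q1, q2}.
        a   b   c  
>  q0   q0  q0  q1 
 * q1   q1  q1  q2 
 * q2   q2  q2  q2 
(> = start, * = accepting)

start=q0; accept=q1,q2; q0-a>q0; q0-b>q0; q0-c>q1; q1-a>q1; q1-b>q1; q1-c>q2; q2-a>q2; q2-b>q2; q2-c>q2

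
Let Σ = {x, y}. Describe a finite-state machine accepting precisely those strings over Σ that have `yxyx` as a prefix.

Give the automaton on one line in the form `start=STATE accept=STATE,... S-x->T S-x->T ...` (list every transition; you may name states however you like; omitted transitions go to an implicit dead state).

start=s0 accept=s4 s0-x->s5 s0-y->s1 s1-x->s2 s1-y->s5 s2-x->s5 s2-y->s3 s3-x->s4 s3-y->s5 s4-x->s4 s4-y->s4 s5-x->s5 s5-y->s5

Walk along `yxyx` while the input agrees: from s0 take `y` to s1, and so on. Any deviation drops to the rejecting sink s5. Once s4 is reached the prefix is confirmed and every continuation is accepted.
        x   y  
>  s0   s5  s1 
   s1   s2  s5 
   s2   s5  s3 
   s3   s4  s5 
 * s4   s4  s4 
   s5   s5  s5 
(> = start, * = accepting)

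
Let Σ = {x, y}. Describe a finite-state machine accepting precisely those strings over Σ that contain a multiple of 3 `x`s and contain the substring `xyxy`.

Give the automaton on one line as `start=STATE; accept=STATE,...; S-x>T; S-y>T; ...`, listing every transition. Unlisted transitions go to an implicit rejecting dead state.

start=A; accept=N; A-x>B; A-y>A; B-x>C; B-y>D; C-x>E; C-y>F; D-x>G; D-y>H; E-x>B; E-y>I; F-x>J; F-y>K; G-x>E; G-y>L; H-x>C; H-y>H; I-x>M; I-y>A; J-x>B; J-y>N; K-x>E; K-y>K; L-x>N; L-y>L; M-x>C; M-y>O; N-x>O; N-y>N; O-x>L; O-y>O

Run two small machines in parallel and take their product. One (3 states) tracks the count of `x`s modulo 3; the other (5 states) tracks whether and how much of `xyxy` has been seen. Each combined state is a pair, one component from each; accept when both components accept.
       x  y 
>  A   B  A 
   B   C  D 
   C   E  F 
   D   G  H 
   E   B  I 
   F   J  K 
   G   E  L 
   H   C  H 
   I   M  A 
   J   B  N 
   K   E  K 
   L   N  L 
   M   C  O 
 * N   O  N 
   O   L  O 
(> = start, * = accepting)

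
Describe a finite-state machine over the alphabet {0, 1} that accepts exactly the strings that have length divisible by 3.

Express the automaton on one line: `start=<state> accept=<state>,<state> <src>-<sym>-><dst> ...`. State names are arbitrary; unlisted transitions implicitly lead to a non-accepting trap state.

Only the length mod 3 matters, so use a 3-cycle: from any state, every input symbol moves to the next state, wrapping s2 back to s0. Mark s0 accepting.
With 3 states:
        0   1  
>* s0   s1  s1 
   s1   s2  s2 
   s2   s0  s0 
(> = start, * = accepting)

start=s0 accept=s0 s0-0->s1 s0-1->s1 s1-0->s2 s1-1->s2 s2-0->s0 s2-1->s0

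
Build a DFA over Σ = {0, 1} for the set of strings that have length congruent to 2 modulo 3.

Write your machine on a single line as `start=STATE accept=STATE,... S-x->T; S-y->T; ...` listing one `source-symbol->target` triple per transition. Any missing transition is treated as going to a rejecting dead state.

start=s0; accept=s2; s0-0->s1; s0-1->s1; s1-0->s2; s1-1->s2; s2-0->s0; s2-1->s0

Only the length mod 3 matters, so use a 3-cycle: from any state, every input symbol moves to the next state, wrapping s2 back to s0. Mark s2 accepting.
        0   1  
>  s0   s1  s1 
   s1   s2  s2 
 * s2   s0  s0 
(> = start, * = accepting)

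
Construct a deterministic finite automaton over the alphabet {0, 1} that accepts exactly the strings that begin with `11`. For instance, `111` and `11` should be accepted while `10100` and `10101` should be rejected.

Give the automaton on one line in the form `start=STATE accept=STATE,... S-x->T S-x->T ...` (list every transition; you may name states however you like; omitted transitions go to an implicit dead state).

Walk along `11` while the input agrees: from A take `1` to B, and so on. Any deviation drops to the rejecting sink D. Once C is reached the prefix is confirmed and every continuation is accepted.
4 states suffice.
       0  1 
>  A   D  B 
   B   D  C 
 * C   C  C 
   D   D  D 
(> = start, * = accepting)

start=A accept=C A-0->D A-1->B B-0->D B-1->C C-0->C C-1->C D-0->D D-1->D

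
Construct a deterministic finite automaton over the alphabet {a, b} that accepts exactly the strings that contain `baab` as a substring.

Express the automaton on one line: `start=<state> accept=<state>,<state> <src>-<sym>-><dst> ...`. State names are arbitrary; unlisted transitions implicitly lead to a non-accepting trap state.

Track how much of `baab` has been matched so far: state S0 is no progress, S4 is the absorbing accept state reached once `baab` has occurred. Intermediate states record partial matches; on a mismatch, fall back to the longest reusable overlap.
        a   b  
>  S0   S0  S1 
   S1   S2  S1 
   S2   S3  S1 
   S3   S0  S4 
 * S4   S4  S4 
(> = start, * = accepting)

start=S0 accept=S4 S0-a->S0 S0-b->S1 S1-a->S2 S1-b->S1 S2-a->S3 S2-b->S1 S3-a->S0 S3-b->S4 S4-a->S4 S4-b->S4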